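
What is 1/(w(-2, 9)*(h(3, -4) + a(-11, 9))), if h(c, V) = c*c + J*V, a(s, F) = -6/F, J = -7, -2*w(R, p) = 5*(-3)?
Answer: 2/545 ≈ 0.0036697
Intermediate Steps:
w(R, p) = 15/2 (w(R, p) = -5*(-3)/2 = -½*(-15) = 15/2)
h(c, V) = c² - 7*V (h(c, V) = c*c - 7*V = c² - 7*V)
1/(w(-2, 9)*(h(3, -4) + a(-11, 9))) = 1/(15*((3² - 7*(-4)) - 6/9)/2) = 1/(15*((9 + 28) - 6*⅑)/2) = 1/(15*(37 - ⅔)/2) = 1/((15/2)*(109/3)) = 1/(545/2) = 2/545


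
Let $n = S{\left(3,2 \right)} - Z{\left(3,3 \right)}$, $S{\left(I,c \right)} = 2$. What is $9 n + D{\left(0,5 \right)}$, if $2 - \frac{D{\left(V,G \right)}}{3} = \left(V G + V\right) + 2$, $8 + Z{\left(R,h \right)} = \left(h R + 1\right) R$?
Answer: $-180$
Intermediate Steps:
$Z{\left(R,h \right)} = -8 + R \left(1 + R h\right)$ ($Z{\left(R,h \right)} = -8 + \left(h R + 1\right) R = -8 + \left(R h + 1\right) R = -8 + \left(1 + R h\right) R = -8 + R \left(1 + R h\right)$)
$n = -20$ ($n = 2 - \left(-8 + 3 + 3 \cdot 3^{2}\right) = 2 - \left(-8 + 3 + 3 \cdot 9\right) = 2 - \left(-8 + 3 + 27\right) = 2 - 22 = -20$)
$D{\left(V,G \right)} = - 3 V - 3 G V$ ($D{\left(V,G \right)} = 6 - 3 \left(\left(V G + V\right) + 2\right) = 6 - 3 \left(\left(G V + V\right) + 2\right) = 6 - 3 \left(\left(V + G V\right) + 2\right) = 6 - 3 \left(2 + V + G V\right) = 6 - \left(6 + 3 V + 3 G V\right) = - 3 V - 3 G V$)
$9 n + D{\left(0,5 \right)} = 9 \left(-20\right) - 0 \left(1 + 5\right) = -180 - 0 \cdot 6 = -180 + 0 = -180$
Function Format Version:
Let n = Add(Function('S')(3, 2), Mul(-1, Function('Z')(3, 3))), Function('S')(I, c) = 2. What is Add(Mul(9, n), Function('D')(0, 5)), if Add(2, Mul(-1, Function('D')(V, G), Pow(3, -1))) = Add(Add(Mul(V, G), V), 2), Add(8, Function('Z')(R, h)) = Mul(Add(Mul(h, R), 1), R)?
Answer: -180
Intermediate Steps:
Function('Z')(R, h) = Add(-8, Mul(R, Add(1, Mul(R, h)))) (Function('Z')(R, h) = Add(-8, Mul(Add(Mul(h, R), 1), R)) = Add(-8, Mul(Add(Mul(R, h), 1), R)) = Add(-8, Mul(Add(1, Mul(R, h)), R)) = Add(-8, Mul(R, Add(1, Mul(R, h)))))
n = -20 (n = Add(2, Mul(-1, Add(-8, 3, Mul(3, Pow(3, 2))))) = Add(2, Mul(-1, Add(-8, 3, Mul(3, 9)))) = Add(2, Mul(-1, Add(-8, 3, 27))) = Add(2, Mul(-1, 22)) = Add(2, -22) = -20)
Function('D')(V, G) = Add(Mul(-3, V), Mul(-3, G, V)) (Function('D')(V, G) = Add(6, Mul(-3, Add(Add(Mul(V, G), V), 2))) = Add(6, Mul(-3, Add(Add(Mul(G, V), V), 2))) = Add(6, Mul(-3, Add(Add(V, Mul(G, V)), 2))) = Add(6, Mul(-3, Add(2, V, Mul(G, V)))) = Add(6, Add(-6, Mul(-3, V), Mul(-3, G, V))) = Add(Mul(-3, V), Mul(-3, G, V)))
Add(Mul(9, n), Function('D')(0, 5)) = Add(Mul(9, -20), Mul(-3, 0, Add(1, 5))) = Add(-180, Mul(-3, 0, 6)) = Add(-180, 0) = -180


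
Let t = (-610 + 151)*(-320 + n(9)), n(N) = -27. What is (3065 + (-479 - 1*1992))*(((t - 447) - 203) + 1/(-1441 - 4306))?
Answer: 541494189720/5747 ≈ 9.4222e+7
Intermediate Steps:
t = 159273 (t = (-610 + 151)*(-320 - 27) = -459*(-347) = 159273)
(3065 + (-479 - 1*1992))*(((t - 447) - 203) + 1/(-1441 - 4306)) = (3065 + (-479 - 1*1992))*(((159273 - 447) - 203) + 1/(-1441 - 4306)) = (3065 + (-479 - 1992))*((158826 - 203) + 1/(-5747)) = (3065 - 2471)*(158623 - 1/5747) = 594*(911606380/5747) = 541494189720/5747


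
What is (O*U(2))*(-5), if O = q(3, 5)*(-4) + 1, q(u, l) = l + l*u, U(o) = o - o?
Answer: 0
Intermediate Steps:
U(o) = 0
O = -79 (O = (5*(1 + 3))*(-4) + 1 = (5*4)*(-4) + 1 = 20*(-4) + 1 = -80 + 1 = -79)
(O*U(2))*(-5) = -79*0*(-5) = 0*(-5) = 0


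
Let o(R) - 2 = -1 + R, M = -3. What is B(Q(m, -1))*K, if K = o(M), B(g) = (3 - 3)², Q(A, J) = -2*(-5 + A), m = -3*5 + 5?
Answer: 0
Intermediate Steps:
m = -10 (m = -15 + 5 = -10)
Q(A, J) = 10 - 2*A
o(R) = 1 + R (o(R) = 2 + (-1 + R) = 1 + R)
B(g) = 0 (B(g) = 0² = 0)
K = -2 (K = 1 - 3 = -2)
B(Q(m, -1))*K = 0*(-2) = 0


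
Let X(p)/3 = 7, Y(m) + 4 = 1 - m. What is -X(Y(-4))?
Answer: -21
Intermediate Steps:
Y(m) = -3 - m (Y(m) = -4 + (1 - m) = -3 - m)
X(p) = 21 (X(p) = 3*7 = 21)
-X(Y(-4)) = -1*21 = -21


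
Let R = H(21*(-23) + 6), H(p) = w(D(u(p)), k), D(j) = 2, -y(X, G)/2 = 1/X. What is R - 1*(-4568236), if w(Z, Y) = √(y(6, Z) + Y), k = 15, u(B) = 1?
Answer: 4568236 + 2*√33/3 ≈ 4.5682e+6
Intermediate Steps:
y(X, G) = -2/X
w(Z, Y) = √(-⅓ + Y) (w(Z, Y) = √(-2/6 + Y) = √(-2*⅙ + Y) = √(-⅓ + Y))
H(p) = 2*√33/3 (H(p) = √(-3 + 9*15)/3 = √(-3 + 135)/3 = √132/3 = (2*√33)/3 = 2*√33/3)
R = 2*√33/3 ≈ 3.8297
R - 1*(-4568236) = 2*√33/3 - 1*(-4568236) = 2*√33/3 + 4568236 = 4568236 + 2*√33/3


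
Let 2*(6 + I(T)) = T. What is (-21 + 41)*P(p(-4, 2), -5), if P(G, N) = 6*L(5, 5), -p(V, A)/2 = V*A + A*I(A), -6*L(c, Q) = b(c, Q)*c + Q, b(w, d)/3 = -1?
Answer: 200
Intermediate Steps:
I(T) = -6 + T/2
b(w, d) = -3 (b(w, d) = 3*(-1) = -3)
L(c, Q) = c/2 - Q/6 (L(c, Q) = -(-3*c + Q)/6 = -(Q - 3*c)/6 = c/2 - Q/6)
p(V, A) = -2*A*V - 2*A*(-6 + A/2) (p(V, A) = -2*(V*A + A*(-6 + A/2)) = -2*(A*V + A*(-6 + A/2)) = -2*A*V - 2*A*(-6 + A/2))
P(G, N) = 10 (P(G, N) = 6*((½)*5 - ⅙*5) = 6*(5/2 - ⅚) = 6*(5/3) = 10)
(-21 + 41)*P(p(-4, 2), -5) = (-21 + 41)*10 = 20*10 = 200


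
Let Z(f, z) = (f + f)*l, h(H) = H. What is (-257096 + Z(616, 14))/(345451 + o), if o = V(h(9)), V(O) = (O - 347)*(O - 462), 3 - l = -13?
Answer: -237384/498565 ≈ -0.47613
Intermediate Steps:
l = 16 (l = 3 - 1*(-13) = 3 + 13 = 16)
V(O) = (-462 + O)*(-347 + O) (V(O) = (-347 + O)*(-462 + O) = (-462 + O)*(-347 + O))
o = 153114 (o = 160314 + 9² - 809*9 = 160314 + 81 - 7281 = 153114)
Z(f, z) = 32*f (Z(f, z) = (f + f)*16 = (2*f)*16 = 32*f)
(-257096 + Z(616, 14))/(345451 + o) = (-257096 + 32*616)/(345451 + 153114) = (-257096 + 19712)/498565 = -237384*1/498565 = -237384/498565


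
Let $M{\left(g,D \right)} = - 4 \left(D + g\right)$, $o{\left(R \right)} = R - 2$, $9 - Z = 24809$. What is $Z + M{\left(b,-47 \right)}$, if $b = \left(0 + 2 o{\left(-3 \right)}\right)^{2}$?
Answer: $-25012$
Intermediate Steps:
$Z = -24800$ ($Z = 9 - 24809 = -24800$)
$o{\left(R \right)} = -2 + R$ ($o{\left(R \right)} = R - 2 = -2 + R$)
$b = 100$ ($b = \left(0 + 2 \left(-2 - 3\right)\right)^{2} = \left(0 + 2 \left(-5\right)\right)^{2} = \left(0 - 10\right)^{2} = \left(-10\right)^{2} = 100$)
$M{\left(g,D \right)} = - 4 D - 4 g$
$Z + M{\left(b,-47 \right)} = -24800 - 212 = -25012$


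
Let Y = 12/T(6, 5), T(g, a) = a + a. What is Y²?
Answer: 36/25 ≈ 1.4400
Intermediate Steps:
T(g, a) = 2*a
Y = 6/5 (Y = 12/((2*5)) = 12/10 = 12*(⅒) = 6/5 ≈ 1.2000)
Y² = (6/5)² = 36/25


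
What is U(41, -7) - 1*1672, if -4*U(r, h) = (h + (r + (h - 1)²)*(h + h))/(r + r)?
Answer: -546939/328 ≈ -1667.5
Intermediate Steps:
U(r, h) = -(h + 2*h*(r + (-1 + h)²))/(8*r) (U(r, h) = -(h + (r + (h - 1)²)*(h + h))/(4*(r + r)) = -(h + (r + (-1 + h)²)*(2*h))/(4*(2*r)) = -(h + 2*h*(r + (-1 + h)²))*1/(2*r)/4 = -(h + 2*h*(r + (-1 + h)²))/(8*r))
U(41, -7) - 1*1672 = -⅛*(-7)*(1 + 2*41 + 2*(-1 - 7)²)/41 - 1*1672 = -⅛*(-7)*1/41*(1 + 82 + 2*(-8)²) - 1672 = -⅛*(-7)*1/41*(1 + 82 + 2*64) - 1672 = -⅛*(-7)*1/41*(1 + 82 + 128) - 1672 = -⅛*(-7)*1/41*211 - 1672 = 1477/328 - 1672 = -546939/328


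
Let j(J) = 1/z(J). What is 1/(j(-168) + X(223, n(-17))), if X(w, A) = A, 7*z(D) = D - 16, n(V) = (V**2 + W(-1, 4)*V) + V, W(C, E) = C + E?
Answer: 184/40657 ≈ 0.0045257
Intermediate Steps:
n(V) = V**2 + 4*V (n(V) = (V**2 + (-1 + 4)*V) + V = (V**2 + 3*V) + V = V**2 + 4*V)
z(D) = -16/7 + D/7 (z(D) = (D - 16)/7 = (-16 + D)/7 = -16/7 + D/7)
j(J) = 1/(-16/7 + J/7)
1/(j(-168) + X(223, n(-17))) = 1/(7/(-16 - 168) - 17*(4 - 17)) = 1/(7/(-184) - 17*(-13)) = 1/(7*(-1/184) + 221) = 1/(-7/184 + 221) = 1/(40657/184) = 184/40657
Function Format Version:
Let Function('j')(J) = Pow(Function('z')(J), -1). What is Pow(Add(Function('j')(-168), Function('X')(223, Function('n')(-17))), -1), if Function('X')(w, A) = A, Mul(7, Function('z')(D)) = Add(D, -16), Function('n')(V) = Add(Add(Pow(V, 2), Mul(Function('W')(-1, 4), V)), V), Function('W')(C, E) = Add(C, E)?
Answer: Rational(184, 40657) ≈ 0.0045257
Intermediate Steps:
Function('n')(V) = Add(Pow(V, 2), Mul(4, V)) (Function('n')(V) = Add(Add(Pow(V, 2), Mul(Add(-1, 4), V)), V) = Add(Add(Pow(V, 2), Mul(3, V)), V) = Add(Pow(V, 2), Mul(4, V)))
Function('z')(D) = Add(Rational(-16, 7), Mul(Rational(1, 7), D)) (Function('z')(D) = Mul(Rational(1, 7), Add(D, -16)) = Mul(Rational(1, 7), Add(-16, D)) = Add(Rational(-16, 7), Mul(Rational(1, 7), D)))
Function('j')(J) = Pow(Add(Rational(-16, 7), Mul(Rational(1, 7), J)), -1)
Pow(Add(Function('j')(-168), Function('X')(223, Function('n')(-17))), -1) = Pow(Add(Mul(7, Pow(Add(-16, -168), -1)), Mul(-17, Add(4, -17))), -1) = Pow(Add(Mul(7, Pow(-184, -1)), Mul(-17, -13)), -1) = Pow(Add(Mul(7, Rational(-1, 184)), 221), -1) = Pow(Add(Rational(-7, 184), 221), -1) = Pow(Rational(40657, 184), -1) = Rational(184, 40657)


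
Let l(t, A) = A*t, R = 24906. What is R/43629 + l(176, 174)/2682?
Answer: 77938466/6500721 ≈ 11.989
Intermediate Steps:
R/43629 + l(176, 174)/2682 = 24906/43629 + (174*176)/2682 = 24906*(1/43629) + 30624*(1/2682) = 8302/14543 + 5104/447 = 77938466/6500721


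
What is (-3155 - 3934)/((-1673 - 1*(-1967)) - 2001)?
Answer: 2363/569 ≈ 4.1529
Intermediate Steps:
(-3155 - 3934)/((-1673 - 1*(-1967)) - 2001) = -7089/((-1673 + 1967) - 2001) = -7089/(294 - 2001) = -7089/(-1707) = -7089*(-1/1707) = 2363/569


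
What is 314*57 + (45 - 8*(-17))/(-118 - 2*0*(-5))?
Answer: 2111783/118 ≈ 17896.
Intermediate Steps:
314*57 + (45 - 8*(-17))/(-118 - 2*0*(-5)) = 17898 + (45 + 136)/(-118 + 0*(-5)) = 17898 + 181/(-118 + 0) = 17898 + 181/(-118) = 17898 + 181*(-1/118) = 17898 - 181/118 = 2111783/118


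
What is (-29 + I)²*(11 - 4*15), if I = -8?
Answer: -67081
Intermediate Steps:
(-29 + I)²*(11 - 4*15) = (-29 - 8)²*(11 - 4*15) = (-37)²*(11 - 60) = 1369*(-49) = -67081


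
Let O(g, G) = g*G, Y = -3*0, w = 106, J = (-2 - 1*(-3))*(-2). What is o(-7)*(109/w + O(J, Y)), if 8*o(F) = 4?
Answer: 109/212 ≈ 0.51415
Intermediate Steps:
J = -2 (J = (-2 + 3)*(-2) = 1*(-2) = -2)
o(F) = 1/2 (o(F) = (1/8)*4 = 1/2)
Y = 0
O(g, G) = G*g
o(-7)*(109/w + O(J, Y)) = (109/106 + 0*(-2))/2 = (109*(1/106) + 0)/2 = (109/106 + 0)/2 = (1/2)*(109/106) = 109/212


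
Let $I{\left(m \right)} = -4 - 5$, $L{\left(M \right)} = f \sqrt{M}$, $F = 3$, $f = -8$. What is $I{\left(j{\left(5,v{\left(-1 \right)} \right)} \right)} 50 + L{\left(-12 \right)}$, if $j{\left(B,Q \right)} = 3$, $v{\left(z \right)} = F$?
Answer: $-450 - 16 i \sqrt{3} \approx -450.0 - 27.713 i$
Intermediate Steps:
$v{\left(z \right)} = 3$
$L{\left(M \right)} = - 8 \sqrt{M}$
$I{\left(m \right)} = -9$ ($I{\left(m \right)} = -4 - 5 = -9$)
$I{\left(j{\left(5,v{\left(-1 \right)} \right)} \right)} 50 + L{\left(-12 \right)} = \left(-9\right) 50 - 8 \sqrt{-12} = -450 - 8 \cdot 2 i \sqrt{3} = -450 - 16 i \sqrt{3}$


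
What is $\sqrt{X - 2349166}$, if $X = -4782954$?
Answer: $2 i \sqrt{1783030} \approx 2670.6 i$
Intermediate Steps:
$\sqrt{X - 2349166} = \sqrt{-4782954 - 2349166} = \sqrt{-7132120} = 2 i \sqrt{1783030}$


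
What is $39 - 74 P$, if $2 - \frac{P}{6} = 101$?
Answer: $43995$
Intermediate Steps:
$P = -594$ ($P = 12 - 606 = -594$)
$39 - 74 P = 39 - -43956 = 39 + 43956 = 43995$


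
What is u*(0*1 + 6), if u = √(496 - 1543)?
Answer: 6*I*√1047 ≈ 194.14*I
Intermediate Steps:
u = I*√1047 (u = √(-1047) = I*√1047 ≈ 32.357*I)
u*(0*1 + 6) = (I*√1047)*(0*1 + 6) = (I*√1047)*(0 + 6) = (I*√1047)*6 = 6*I*√1047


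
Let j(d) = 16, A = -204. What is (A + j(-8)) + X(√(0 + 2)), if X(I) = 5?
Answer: -183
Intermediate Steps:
(A + j(-8)) + X(√(0 + 2)) = (-204 + 16) + 5 = -188 + 5 = -183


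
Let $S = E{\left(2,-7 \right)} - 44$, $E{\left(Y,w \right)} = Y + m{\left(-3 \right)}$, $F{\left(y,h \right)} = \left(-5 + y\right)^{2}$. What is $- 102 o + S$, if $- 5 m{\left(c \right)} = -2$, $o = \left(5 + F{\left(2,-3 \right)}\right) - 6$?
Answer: $- \frac{4288}{5} \approx -857.6$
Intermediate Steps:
$o = 8$ ($o = \left(5 + \left(-5 + 2\right)^{2}\right) - 6 = \left(5 + \left(-3\right)^{2}\right) - 6 = \left(5 + 9\right) - 6 = 14 - 6 = 8$)
$m{\left(c \right)} = \frac{2}{5}$ ($m{\left(c \right)} = \left(- \frac{1}{5}\right) \left(-2\right) = \frac{2}{5}$)
$E{\left(Y,w \right)} = \frac{2}{5} + Y$ ($E{\left(Y,w \right)} = Y + \frac{2}{5} = \frac{2}{5} + Y$)
$S = - \frac{208}{5}$ ($S = \left(\frac{2}{5} + 2\right) - 44 = \frac{12}{5} - 44 = - \frac{208}{5} \approx -41.6$)
$- 102 o + S = \left(-102\right) 8 - \frac{208}{5} = -816 - \frac{208}{5} = - \frac{4288}{5}$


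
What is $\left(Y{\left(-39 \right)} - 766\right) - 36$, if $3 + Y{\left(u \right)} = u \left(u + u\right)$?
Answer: $2237$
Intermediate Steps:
$Y{\left(u \right)} = -3 + 2 u^{2}$ ($Y{\left(u \right)} = -3 + u \left(u + u\right) = -3 + u 2 u = -3 + 2 u^{2}$)
$\left(Y{\left(-39 \right)} - 766\right) - 36 = \left(\left(-3 + 2 \left(-39\right)^{2}\right) - 766\right) - 36 = \left(\left(-3 + 2 \cdot 1521\right) - 766\right) - 36 = \left(\left(-3 + 3042\right) - 766\right) - 36 = \left(3039 - 766\right) - 36 = 2273 - 36 = 2237$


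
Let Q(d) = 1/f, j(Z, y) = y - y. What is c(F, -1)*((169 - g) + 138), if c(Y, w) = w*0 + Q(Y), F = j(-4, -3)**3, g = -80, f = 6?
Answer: 129/2 ≈ 64.500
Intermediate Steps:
j(Z, y) = 0
Q(d) = 1/6
F = 0 (F = 0**3 = 0)
c(Y, w) = 1/6 (c(Y, w) = w*0 + 1/6 = 0 + 1/6 = 1/6)
c(F, -1)*((169 - g) + 138) = ((169 - 1*(-80)) + 138)/6 = ((169 + 80) + 138)/6 = (249 + 138)/6 = (1/6)*387 = 129/2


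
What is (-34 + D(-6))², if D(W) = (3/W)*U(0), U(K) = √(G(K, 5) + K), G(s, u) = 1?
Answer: 4761/4 ≈ 1190.3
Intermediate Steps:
U(K) = √(1 + K)
D(W) = 3/W (D(W) = (3/W)*√(1 + 0) = (3/W)*√1 = (3/W)*1 = 3/W)
(-34 + D(-6))² = (-34 + 3/(-6))² = (-34 + 3*(-⅙))² = (-34 - ½)² = (-69/2)² = 4761/4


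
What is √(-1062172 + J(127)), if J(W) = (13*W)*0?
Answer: 2*I*√265543 ≈ 1030.6*I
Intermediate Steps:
J(W) = 0
√(-1062172 + J(127)) = √(-1062172 + 0) = √(-1062172) = 2*I*√265543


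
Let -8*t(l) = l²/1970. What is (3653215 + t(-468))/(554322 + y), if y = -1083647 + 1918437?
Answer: 1799201543/684137660 ≈ 2.6299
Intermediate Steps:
t(l) = -l²/15760 (t(l) = -l²/(8*1970) = -l²/15760)
y = 834790
(3653215 + t(-468))/(554322 + y) = (3653215 - 1/15760*(-468)²)/(554322 + 834790) = (3653215 - 1/15760*219024)/1389112 = (3653215 - 13689/985)*(1/1389112) = (3598403086/985)*(1/1389112) = 1799201543/684137660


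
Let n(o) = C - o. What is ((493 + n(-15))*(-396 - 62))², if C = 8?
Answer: 55850923584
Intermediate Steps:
n(o) = 8 - o
((493 + n(-15))*(-396 - 62))² = ((493 + (8 - 1*(-15)))*(-396 - 62))² = ((493 + (8 + 15))*(-458))² = ((493 + 23)*(-458))² = (516*(-458))² = (-236328)² = 55850923584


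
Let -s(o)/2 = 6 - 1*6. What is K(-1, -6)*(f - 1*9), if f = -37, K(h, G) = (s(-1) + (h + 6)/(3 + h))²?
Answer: -575/2 ≈ -287.50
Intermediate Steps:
s(o) = 0 (s(o) = -2*(6 - 1*6) = -2*(6 - 6) = -2*0 = 0)
K(h, G) = (6 + h)²/(3 + h)² (K(h, G) = (0 + (h + 6)/(3 + h))² = (0 + (6 + h)/(3 + h))² = ((6 + h)/(3 + h))² = (6 + h)²/(3 + h)²)
K(-1, -6)*(f - 1*9) = ((6 - 1)²/(3 - 1)²)*(-37 - 1*9) = (5²/2²)*(-37 - 9) = ((¼)*25)*(-46) = (25/4)*(-46) = -575/2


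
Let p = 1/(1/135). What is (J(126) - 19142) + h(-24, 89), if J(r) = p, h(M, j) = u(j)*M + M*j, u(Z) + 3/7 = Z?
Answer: -162881/7 ≈ -23269.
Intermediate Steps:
u(Z) = -3/7 + Z
p = 135 (p = 1/(1/135) = 135)
h(M, j) = M*j + M*(-3/7 + j) (h(M, j) = (-3/7 + j)*M + M*j = M*(-3/7 + j) + M*j = M*j + M*(-3/7 + j))
J(r) = 135
(J(126) - 19142) + h(-24, 89) = (135 - 19142) + (1/7)*(-24)*(-3 + 14*89) = -19007 + (1/7)*(-24)*(-3 + 1246) = -19007 + (1/7)*(-24)*1243 = -19007 - 29832/7 = -162881/7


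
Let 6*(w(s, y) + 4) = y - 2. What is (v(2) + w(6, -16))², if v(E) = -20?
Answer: 729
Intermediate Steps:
w(s, y) = -13/3 + y/6 (w(s, y) = -4 + (y - 2)/6 = -4 + (-2 + y)/6 = -4 + (-⅓ + y/6) = -13/3 + y/6)
(v(2) + w(6, -16))² = (-20 + (-13/3 + (⅙)*(-16)))² = (-20 + (-13/3 - 8/3))² = (-20 - 7)² = (-27)² = 729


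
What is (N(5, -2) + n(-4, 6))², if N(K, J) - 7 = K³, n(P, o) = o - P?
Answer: 20164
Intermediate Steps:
N(K, J) = 7 + K³
(N(5, -2) + n(-4, 6))² = ((7 + 5³) + (6 - 1*(-4)))² = ((7 + 125) + (6 + 4))² = (132 + 10)² = 142² = 20164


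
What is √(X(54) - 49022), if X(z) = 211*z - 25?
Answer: I*√37653 ≈ 194.04*I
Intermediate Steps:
X(z) = -25 + 211*z
√(X(54) - 49022) = √((-25 + 211*54) - 49022) = √((-25 + 11394) - 49022) = √(11369 - 49022) = √(-37653) = I*√37653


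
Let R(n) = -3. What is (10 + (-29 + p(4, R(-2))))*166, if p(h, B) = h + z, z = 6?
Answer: -1494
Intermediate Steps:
p(h, B) = 6 + h (p(h, B) = h + 6 = 6 + h)
(10 + (-29 + p(4, R(-2))))*166 = (10 + (-29 + (6 + 4)))*166 = (10 + (-29 + 10))*166 = (10 - 19)*166 = -9*166 = -1494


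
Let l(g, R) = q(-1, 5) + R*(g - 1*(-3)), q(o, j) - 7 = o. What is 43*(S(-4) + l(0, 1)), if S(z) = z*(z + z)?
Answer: 1763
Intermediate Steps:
q(o, j) = 7 + o
l(g, R) = 6 + R*(3 + g) (l(g, R) = (7 - 1) + R*(g - 1*(-3)) = 6 + R*(g + 3) = 6 + R*(3 + g))
S(z) = 2*z² (S(z) = z*(2*z) = 2*z²)
43*(S(-4) + l(0, 1)) = 43*(2*(-4)² + (6 + 3*1 + 1*0)) = 43*(2*16 + (6 + 3 + 0)) = 43*(32 + 9) = 43*41 = 1763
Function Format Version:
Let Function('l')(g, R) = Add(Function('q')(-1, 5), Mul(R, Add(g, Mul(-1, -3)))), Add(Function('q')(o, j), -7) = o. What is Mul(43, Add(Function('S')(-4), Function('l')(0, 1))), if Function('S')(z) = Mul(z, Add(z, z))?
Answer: 1763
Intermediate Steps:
Function('q')(o, j) = Add(7, o)
Function('l')(g, R) = Add(6, Mul(R, Add(3, g))) (Function('l')(g, R) = Add(Add(7, -1), Mul(R, Add(g, Mul(-1, -3)))) = Add(6, Mul(R, Add(g, 3))) = Add(6, Mul(R, Add(3, g))))
Function('S')(z) = Mul(2, Pow(z, 2)) (Function('S')(z) = Mul(z, Mul(2, z)) = Mul(2, Pow(z, 2)))
Mul(43, Add(Function('S')(-4), Function('l')(0, 1))) = Mul(43, Add(Mul(2, Pow(-4, 2)), Add(6, Mul(3, 1), Mul(1, 0)))) = Mul(43, Add(Mul(2, 16), Add(6, 3, 0))) = Mul(43, Add(32, 9)) = Mul(43, 41) = 1763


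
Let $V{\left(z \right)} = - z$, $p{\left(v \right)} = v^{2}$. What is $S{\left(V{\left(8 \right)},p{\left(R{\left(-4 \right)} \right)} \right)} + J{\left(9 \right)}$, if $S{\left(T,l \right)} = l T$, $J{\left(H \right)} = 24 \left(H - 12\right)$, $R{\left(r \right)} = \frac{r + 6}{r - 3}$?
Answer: $- \frac{3560}{49} \approx -72.653$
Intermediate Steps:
$R{\left(r \right)} = \frac{6 + r}{-3 + r}$
$J{\left(H \right)} = -288 + 24 H$ ($J{\left(H \right)} = 24 \left(-12 + H\right) = -288 + 24 H$)
$S{\left(T,l \right)} = T l$
$S{\left(V{\left(8 \right)},p{\left(R{\left(-4 \right)} \right)} \right)} + J{\left(9 \right)} = \left(-1\right) 8 \left(\frac{6 - 4}{-3 - 4}\right)^{2} + \left(-288 + 24 \cdot 9\right) = - 8 \left(\frac{1}{-7} \cdot 2\right)^{2} + \left(-288 + 216\right) = - 8 \left(\left(- \frac{1}{7}\right) 2\right)^{2} - 72 = - 8 \left(- \frac{2}{7}\right)^{2} - 72 = \left(-8\right) \frac{4}{49} - 72 = - \frac{32}{49} - 72 = - \frac{3560}{49}$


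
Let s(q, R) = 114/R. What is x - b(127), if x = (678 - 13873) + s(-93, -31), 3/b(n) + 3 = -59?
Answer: -818315/62 ≈ -13199.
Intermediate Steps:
b(n) = -3/62 (b(n) = 3/(-3 - 59) = 3/(-62) = 3*(-1/62) = -3/62)
x = -409159/31 (x = (678 - 13873) + 114/(-31) = -13195 + 114*(-1/31) = -13195 - 114/31 = -409159/31 ≈ -13199.)
x - b(127) = -409159/31 - 1*(-3/62) = -409159/31 + 3/62 = -818315/62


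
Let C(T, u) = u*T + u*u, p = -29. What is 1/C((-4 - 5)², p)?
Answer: -1/1508 ≈ -0.00066313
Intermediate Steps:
C(T, u) = u² + T*u (C(T, u) = T*u + u² = u² + T*u)
1/C((-4 - 5)², p) = 1/(-29*((-4 - 5)² - 29)) = 1/(-29*((-9)² - 29)) = 1/(-29*(81 - 29)) = 1/(-29*52) = 1/(-1508) = -1/1508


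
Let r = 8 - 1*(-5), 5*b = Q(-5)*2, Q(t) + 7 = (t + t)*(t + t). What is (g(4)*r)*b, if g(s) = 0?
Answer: 0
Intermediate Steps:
Q(t) = -7 + 4*t**2 (Q(t) = -7 + (t + t)*(t + t) = -7 + (2*t)*(2*t) = -7 + 4*t**2)
b = 186/5 (b = ((-7 + 4*(-5)**2)*2)/5 = ((-7 + 4*25)*2)/5 = ((-7 + 100)*2)/5 = (93*2)/5 = (1/5)*186 = 186/5 ≈ 37.200)
r = 13 (r = 8 + 5 = 13)
(g(4)*r)*b = (0*13)*(186/5) = 0*(186/5) = 0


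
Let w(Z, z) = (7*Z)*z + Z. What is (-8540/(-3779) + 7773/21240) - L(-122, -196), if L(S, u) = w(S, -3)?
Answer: -65212726211/26755320 ≈ -2437.4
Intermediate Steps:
w(Z, z) = Z + 7*Z*z (w(Z, z) = 7*Z*z + Z = Z + 7*Z*z)
L(S, u) = -20*S (L(S, u) = S*(1 + 7*(-3)) = S*(1 - 21) = S*(-20) = -20*S)
(-8540/(-3779) + 7773/21240) - L(-122, -196) = (-8540/(-3779) + 7773/21240) - (-20)*(-122) = (-8540*(-1/3779) + 7773*(1/21240)) - 1*2440 = (8540/3779 + 2591/7080) - 2440 = 70254589/26755320 - 2440 = -65212726211/26755320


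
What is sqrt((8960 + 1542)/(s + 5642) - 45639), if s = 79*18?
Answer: I*sqrt(142332268451)/1766 ≈ 213.63*I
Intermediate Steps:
s = 1422
sqrt((8960 + 1542)/(s + 5642) - 45639) = sqrt((8960 + 1542)/(1422 + 5642) - 45639) = sqrt(10502/7064 - 45639) = sqrt(10502*(1/7064) - 45639) = sqrt(5251/3532 - 45639) = sqrt(-161191697/3532) = I*sqrt(142332268451)/1766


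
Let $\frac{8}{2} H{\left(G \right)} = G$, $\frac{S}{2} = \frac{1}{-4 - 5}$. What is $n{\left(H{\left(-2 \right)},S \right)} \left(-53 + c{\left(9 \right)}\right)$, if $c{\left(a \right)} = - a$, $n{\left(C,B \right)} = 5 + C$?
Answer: $-279$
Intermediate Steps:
$S = - \frac{2}{9}$ ($S = \frac{2}{-4 - 5} = \frac{2}{-9} = 2 \left(- \frac{1}{9}\right) = - \frac{2}{9} \approx -0.22222$)
$H{\left(G \right)} = \frac{G}{4}$
$n{\left(H{\left(-2 \right)},S \right)} \left(-53 + c{\left(9 \right)}\right) = \left(5 + \frac{1}{4} \left(-2\right)\right) \left(-53 - 9\right) = \left(5 - \frac{1}{2}\right) \left(-53 - 9\right) = \frac{9}{2} \left(-62\right) = -279$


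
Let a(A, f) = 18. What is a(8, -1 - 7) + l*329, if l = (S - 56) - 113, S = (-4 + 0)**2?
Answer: -50319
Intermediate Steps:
S = 16 (S = (-4)**2 = 16)
l = -153 (l = (16 - 56) - 113 = -40 - 113 = -153)
a(8, -1 - 7) + l*329 = 18 - 153*329 = 18 - 50337 = -50319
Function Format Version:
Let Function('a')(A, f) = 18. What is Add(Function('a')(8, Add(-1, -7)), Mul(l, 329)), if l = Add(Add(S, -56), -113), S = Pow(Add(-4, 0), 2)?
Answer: -50319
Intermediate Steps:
S = 16 (S = Pow(-4, 2) = 16)
l = -153 (l = Add(Add(16, -56), -113) = Add(-40, -113) = -153)
Add(Function('a')(8, Add(-1, -7)), Mul(l, 329)) = Add(18, Mul(-153, 329)) = Add(18, -50337) = -50319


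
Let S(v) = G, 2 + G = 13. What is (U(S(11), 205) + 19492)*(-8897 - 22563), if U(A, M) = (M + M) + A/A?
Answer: -626148380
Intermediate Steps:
G = 11 (G = -2 + 13 = 11)
S(v) = 11
U(A, M) = 1 + 2*M (U(A, M) = 2*M + 1 = 1 + 2*M)
(U(S(11), 205) + 19492)*(-8897 - 22563) = ((1 + 2*205) + 19492)*(-8897 - 22563) = ((1 + 410) + 19492)*(-31460) = (411 + 19492)*(-31460) = 19903*(-31460) = -626148380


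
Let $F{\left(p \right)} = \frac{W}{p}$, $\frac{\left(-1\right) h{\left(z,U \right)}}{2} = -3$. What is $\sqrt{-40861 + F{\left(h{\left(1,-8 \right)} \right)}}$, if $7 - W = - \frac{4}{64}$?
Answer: $\frac{i \sqrt{23535258}}{24} \approx 202.14 i$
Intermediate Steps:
$W = \frac{113}{16}$ ($W = 7 - - \frac{4}{64} = 7 - \left(-4\right) \frac{1}{64} = 7 - - \frac{1}{16} = 7 + \frac{1}{16} = \frac{113}{16} \approx 7.0625$)
$h{\left(z,U \right)} = 6$ ($h{\left(z,U \right)} = \left(-2\right) \left(-3\right) = 6$)
$F{\left(p \right)} = \frac{113}{16 p}$
$\sqrt{-40861 + F{\left(h{\left(1,-8 \right)} \right)}} = \sqrt{-40861 + \frac{113}{16 \cdot 6}} = \sqrt{-40861 + \frac{113}{16} \cdot \frac{1}{6}} = \sqrt{-40861 + \frac{113}{96}} = \sqrt{- \frac{3922543}{96}} = \frac{i \sqrt{23535258}}{24}$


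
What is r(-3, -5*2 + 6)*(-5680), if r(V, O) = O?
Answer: 22720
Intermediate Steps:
r(-3, -5*2 + 6)*(-5680) = (-5*2 + 6)*(-5680) = (-10 + 6)*(-5680) = -4*(-5680) = 22720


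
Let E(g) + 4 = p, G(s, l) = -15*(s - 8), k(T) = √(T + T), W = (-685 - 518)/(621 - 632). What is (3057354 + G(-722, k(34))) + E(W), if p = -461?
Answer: 3067839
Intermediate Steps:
W = 1203/11 (W = -1203/(-11) = -1203*(-1/11) = 1203/11 ≈ 109.36)
k(T) = √2*√T (k(T) = √(2*T) = √2*√T)
G(s, l) = 120 - 15*s (G(s, l) = -15*(-8 + s) = 120 - 15*s)
E(g) = -465 (E(g) = -4 - 461 = -465)
(3057354 + G(-722, k(34))) + E(W) = (3057354 + (120 - 15*(-722))) - 465 = (3057354 + (120 + 10830)) - 465 = (3057354 + 10950) - 465 = 3068304 - 465 = 3067839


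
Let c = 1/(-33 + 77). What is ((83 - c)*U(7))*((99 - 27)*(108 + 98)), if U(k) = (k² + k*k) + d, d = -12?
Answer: 1164260088/11 ≈ 1.0584e+8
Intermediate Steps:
U(k) = -12 + 2*k² (U(k) = (k² + k*k) - 12 = (k² + k²) - 12 = 2*k² - 12 = -12 + 2*k²)
c = 1/44 ≈ 0.022727
((83 - c)*U(7))*((99 - 27)*(108 + 98)) = ((83 - 1*1/44)*(-12 + 2*7²))*((99 - 27)*(108 + 98)) = ((83 - 1/44)*(-12 + 2*49))*(72*206) = (3651*(-12 + 98)/44)*14832 = ((3651/44)*86)*14832 = (156993/22)*14832 = 1164260088/11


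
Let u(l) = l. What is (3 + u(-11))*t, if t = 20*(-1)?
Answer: 160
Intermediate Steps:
t = -20
(3 + u(-11))*t = (3 - 11)*(-20) = -8*(-20) = 160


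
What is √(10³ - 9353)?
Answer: I*√8353 ≈ 91.395*I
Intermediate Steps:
√(10³ - 9353) = √(1000 - 9353) = √(-8353) = I*√8353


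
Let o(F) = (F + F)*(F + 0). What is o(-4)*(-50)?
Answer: -1600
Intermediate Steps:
o(F) = 2*F² (o(F) = (2*F)*F = 2*F²)
o(-4)*(-50) = (2*(-4)²)*(-50) = (2*16)*(-50) = 32*(-50) = -1600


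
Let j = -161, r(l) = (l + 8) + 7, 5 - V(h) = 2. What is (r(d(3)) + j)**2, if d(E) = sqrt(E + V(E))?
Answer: (146 - sqrt(6))**2 ≈ 20607.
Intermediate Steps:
V(h) = 3 (V(h) = 5 - 1*2 = 5 - 2 = 3)
d(E) = sqrt(3 + E) (d(E) = sqrt(E + 3) = sqrt(3 + E))
r(l) = 15 + l (r(l) = (8 + l) + 7 = 15 + l)
(r(d(3)) + j)**2 = ((15 + sqrt(3 + 3)) - 161)**2 = ((15 + sqrt(6)) - 161)**2 = (-146 + sqrt(6))**2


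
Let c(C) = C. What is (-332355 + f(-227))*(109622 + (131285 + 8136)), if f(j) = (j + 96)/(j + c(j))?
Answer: -37577858939677/454 ≈ -8.2771e+10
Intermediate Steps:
f(j) = (96 + j)/(2*j) (f(j) = (j + 96)/(j + j) = (96 + j)/((2*j)) = (96 + j)*(1/(2*j)) = (96 + j)/(2*j))
(-332355 + f(-227))*(109622 + (131285 + 8136)) = (-332355 + (½)*(96 - 227)/(-227))*(109622 + (131285 + 8136)) = (-332355 + (½)*(-1/227)*(-131))*(109622 + 139421) = (-332355 + 131/454)*249043 = -150889039/454*249043 = -37577858939677/454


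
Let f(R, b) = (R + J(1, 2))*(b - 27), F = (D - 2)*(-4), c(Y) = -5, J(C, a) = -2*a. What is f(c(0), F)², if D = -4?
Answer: 729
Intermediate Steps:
F = 24 (F = (-4 - 2)*(-4) = -6*(-4) = 24)
f(R, b) = (-27 + b)*(-4 + R) (f(R, b) = (R - 2*2)*(b - 27) = (R - 4)*(-27 + b) = (-4 + R)*(-27 + b) = (-27 + b)*(-4 + R))
f(c(0), F)² = (108 - 27*(-5) - 4*24 - 5*24)² = (108 + 135 - 96 - 120)² = 27² = 729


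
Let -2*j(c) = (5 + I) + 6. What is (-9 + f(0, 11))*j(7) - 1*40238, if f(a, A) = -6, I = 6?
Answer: -80221/2 ≈ -40111.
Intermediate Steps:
j(c) = -17/2 (j(c) = -((5 + 6) + 6)/2 = -(11 + 6)/2 = -½*17 = -17/2)
(-9 + f(0, 11))*j(7) - 1*40238 = (-9 - 6)*(-17/2) - 1*40238 = -15*(-17/2) - 40238 = 255/2 - 40238 = -80221/2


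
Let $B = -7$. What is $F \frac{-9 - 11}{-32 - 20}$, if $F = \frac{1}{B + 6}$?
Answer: $- \frac{5}{13} \approx -0.38462$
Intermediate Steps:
$F = -1$ ($F = \frac{1}{-7 + 6} = \frac{1}{-1} = -1$)
$F \frac{-9 - 11}{-32 - 20} = - \frac{-9 - 11}{-32 - 20} = - \frac{-20}{-52} = - \frac{\left(-20\right) \left(-1\right)}{52} = \left(-1\right) \frac{5}{13} = - \frac{5}{13}$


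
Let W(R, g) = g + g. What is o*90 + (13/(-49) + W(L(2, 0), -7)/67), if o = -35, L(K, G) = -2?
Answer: -10343007/3283 ≈ -3150.5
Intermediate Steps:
W(R, g) = 2*g
o*90 + (13/(-49) + W(L(2, 0), -7)/67) = -35*90 + (13/(-49) + (2*(-7))/67) = -3150 + (13*(-1/49) - 14*1/67) = -3150 + (-13/49 - 14/67) = -3150 - 1557/3283 = -10343007/3283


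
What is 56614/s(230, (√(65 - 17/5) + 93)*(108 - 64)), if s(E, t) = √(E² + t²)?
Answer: 28307*√5/√(21145777 + 180048*√385) ≈ 12.741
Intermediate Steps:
56614/s(230, (√(65 - 17/5) + 93)*(108 - 64)) = 56614/(√(230² + ((√(65 - 17/5) + 93)*(108 - 64))²)) = 56614/(√(52900 + ((√(65 - 17*⅕) + 93)*44)²)) = 56614/(√(52900 + ((√(65 - 17/5) + 93)*44)²)) = 56614/(√(52900 + ((√(308/5) + 93)*44)²)) = 56614/(√(52900 + ((2*√385/5 + 93)*44)²)) = 56614/(√(52900 + ((93 + 2*√385/5)*44)²)) = 56614/(√(52900 + (4092 + 88*√385/5)²)) = 56614/√(52900 + (4092 + 88*√385/5)²)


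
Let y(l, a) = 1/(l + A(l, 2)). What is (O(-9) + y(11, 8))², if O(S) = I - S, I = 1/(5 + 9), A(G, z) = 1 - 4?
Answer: 265225/3136 ≈ 84.574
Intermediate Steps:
A(G, z) = -3
y(l, a) = 1/(-3 + l) (y(l, a) = 1/(l - 3) = 1/(-3 + l))
I = 1/14 ≈ 0.071429
O(S) = 1/14 - S
(O(-9) + y(11, 8))² = ((1/14 - 1*(-9)) + 1/(-3 + 11))² = ((1/14 + 9) + 1/8)² = (127/14 + ⅛)² = (515/56)² = 265225/3136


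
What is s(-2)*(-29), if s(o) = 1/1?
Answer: -29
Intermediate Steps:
s(o) = 1
s(-2)*(-29) = 1*(-29) = -29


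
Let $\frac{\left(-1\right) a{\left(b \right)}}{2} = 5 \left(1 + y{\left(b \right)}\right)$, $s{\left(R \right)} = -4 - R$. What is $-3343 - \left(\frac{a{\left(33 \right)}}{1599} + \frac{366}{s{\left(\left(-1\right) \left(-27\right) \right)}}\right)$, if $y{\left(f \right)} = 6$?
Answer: $- \frac{165121763}{49569} \approx -3331.1$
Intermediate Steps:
$a{\left(b \right)} = -70$ ($a{\left(b \right)} = - 2 \cdot 5 \left(1 + 6\right) = - 2 \cdot 5 \cdot 7 = \left(-2\right) 35 = -70$)
$-3343 - \left(\frac{a{\left(33 \right)}}{1599} + \frac{366}{s{\left(\left(-1\right) \left(-27\right) \right)}}\right) = -3343 - \left(- \frac{70}{1599} + \frac{366}{-4 - \left(-1\right) \left(-27\right)}\right) = -3343 - \left(\left(-70\right) \frac{1}{1599} + \frac{366}{-4 - 27}\right) = -3343 - \left(- \frac{70}{1599} + \frac{366}{-4 - 27}\right) = -3343 - \left(- \frac{70}{1599} + \frac{366}{-31}\right) = -3343 - \left(- \frac{70}{1599} + 366 \left(- \frac{1}{31}\right)\right) = -3343 - \left(- \frac{70}{1599} - \frac{366}{31}\right) = -3343 - - \frac{587404}{49569} = -3343 + \frac{587404}{49569} = - \frac{165121763}{49569}$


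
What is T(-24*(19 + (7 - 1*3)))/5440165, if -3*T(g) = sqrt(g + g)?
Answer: -4*I*sqrt(69)/16320495 ≈ -2.0359e-6*I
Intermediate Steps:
T(g) = -sqrt(2)*sqrt(g)/3 (T(g) = -sqrt(g + g)/3 = -sqrt(2)*sqrt(g)/3)
T(-24*(19 + (7 - 1*3)))/5440165 = -sqrt(2)*sqrt(-24*(19 + (7 - 1*3)))/3/5440165 = -sqrt(2)*sqrt(-24*(19 + (7 - 3)))/3*(1/5440165) = -sqrt(2)*sqrt(-24*(19 + 4))/3*(1/5440165) = -sqrt(2)*sqrt(-24*23)/3*(1/5440165) = -sqrt(2)*sqrt(-552)/3*(1/5440165) = -sqrt(2)*2*I*sqrt(138)/3*(1/5440165) = -4*I*sqrt(69)/3*(1/5440165) = -4*I*sqrt(69)/16320495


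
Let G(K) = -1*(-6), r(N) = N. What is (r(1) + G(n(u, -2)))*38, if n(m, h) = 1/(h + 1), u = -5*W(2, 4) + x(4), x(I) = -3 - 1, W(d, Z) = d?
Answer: 266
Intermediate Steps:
x(I) = -4
u = -14 (u = -5*2 - 4 = -10 - 4 = -14)
n(m, h) = 1/(1 + h)
G(K) = 6
(r(1) + G(n(u, -2)))*38 = (1 + 6)*38 = 7*38 = 266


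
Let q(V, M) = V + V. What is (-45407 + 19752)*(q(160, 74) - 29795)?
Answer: 756181125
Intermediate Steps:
q(V, M) = 2*V
(-45407 + 19752)*(q(160, 74) - 29795) = (-45407 + 19752)*(2*160 - 29795) = -25655*(320 - 29795) = -25655*(-29475) = 756181125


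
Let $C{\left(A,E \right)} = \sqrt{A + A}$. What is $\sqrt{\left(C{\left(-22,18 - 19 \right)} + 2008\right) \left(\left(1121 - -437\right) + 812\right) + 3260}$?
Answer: $2 \sqrt{1190555 + 1185 i \sqrt{11}} \approx 2182.3 + 3.602 i$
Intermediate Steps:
$C{\left(A,E \right)} = \sqrt{2} \sqrt{A}$ ($C{\left(A,E \right)} = \sqrt{2 A} = \sqrt{2} \sqrt{A}$)
$\sqrt{\left(C{\left(-22,18 - 19 \right)} + 2008\right) \left(\left(1121 - -437\right) + 812\right) + 3260} = \sqrt{\left(\sqrt{2} \sqrt{-22} + 2008\right) \left(\left(1121 - -437\right) + 812\right) + 3260} = \sqrt{\left(\sqrt{2} i \sqrt{22} + 2008\right) \left(\left(1121 + 437\right) + 812\right) + 3260} = \sqrt{\left(2 i \sqrt{11} + 2008\right) \left(1558 + 812\right) + 3260} = \sqrt{\left(2008 + 2 i \sqrt{11}\right) 2370 + 3260} = \sqrt{\left(4758960 + 4740 i \sqrt{11}\right) + 3260} = \sqrt{4762220 + 4740 i \sqrt{11}}$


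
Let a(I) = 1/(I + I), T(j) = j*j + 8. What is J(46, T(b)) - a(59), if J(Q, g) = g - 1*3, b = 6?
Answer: 4837/118 ≈ 40.992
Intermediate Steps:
T(j) = 8 + j**2 (T(j) = j**2 + 8 = 8 + j**2)
J(Q, g) = -3 + g (J(Q, g) = g - 3 = -3 + g)
a(I) = 1/(2*I)
J(46, T(b)) - a(59) = (-3 + (8 + 6**2)) - 1/(2*59) = (-3 + (8 + 36)) - 1/(2*59) = (-3 + 44) - 1*1/118 = 41 - 1/118 = 4837/118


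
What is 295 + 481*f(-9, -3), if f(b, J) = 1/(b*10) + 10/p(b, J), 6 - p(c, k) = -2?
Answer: 160363/180 ≈ 890.91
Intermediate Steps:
p(c, k) = 8 (p(c, k) = 6 - 1*(-2) = 6 + 2 = 8)
f(b, J) = 5/4 + 1/(10*b) (f(b, J) = 1/(b*10) + 10/8 = (1/10)/b + 10*(1/8) = 1/(10*b) + 5/4 = 5/4 + 1/(10*b))
295 + 481*f(-9, -3) = 295 + 481*((1/20)*(2 + 25*(-9))/(-9)) = 295 + 481*((1/20)*(-1/9)*(2 - 225)) = 295 + 481*((1/20)*(-1/9)*(-223)) = 295 + 481*(223/180) = 295 + 107263/180 = 160363/180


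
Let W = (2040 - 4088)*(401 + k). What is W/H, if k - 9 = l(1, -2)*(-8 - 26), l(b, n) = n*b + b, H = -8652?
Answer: 75776/721 ≈ 105.10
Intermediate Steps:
l(b, n) = b + b*n (l(b, n) = b*n + b = b + b*n)
k = 43 (k = 9 + (1*(1 - 2))*(-8 - 26) = 9 + (1*(-1))*(-34) = 9 - 1*(-34) = 9 + 34 = 43)
W = -909312 (W = (2040 - 4088)*(401 + 43) = -2048*444 = -909312)
W/H = -909312/(-8652) = -909312*(-1/8652) = 75776/721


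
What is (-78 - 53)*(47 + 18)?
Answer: -8515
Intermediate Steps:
(-78 - 53)*(47 + 18) = -131*65 = -8515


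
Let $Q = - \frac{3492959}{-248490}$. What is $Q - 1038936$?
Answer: $- \frac{258161713681}{248490} \approx -1.0389 \cdot 10^{6}$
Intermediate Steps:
$Q = \frac{3492959}{248490}$ ($Q = \left(-3492959\right) \left(- \frac{1}{248490}\right) = \frac{3492959}{248490} \approx 14.057$)
$Q - 1038936 = \frac{3492959}{248490} - 1038936 = - \frac{258161713681}{248490}$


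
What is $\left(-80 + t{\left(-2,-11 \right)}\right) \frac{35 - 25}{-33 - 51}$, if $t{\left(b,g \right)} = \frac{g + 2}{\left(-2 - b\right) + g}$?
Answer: $\frac{4355}{462} \approx 9.4264$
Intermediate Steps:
$t{\left(b,g \right)} = \frac{2 + g}{-2 + g - b}$
$\left(-80 + t{\left(-2,-11 \right)}\right) \frac{35 - 25}{-33 - 51} = \left(-80 + \frac{-2 - -11}{2 - 2 - -11}\right) \frac{35 - 25}{-33 - 51} = \left(-80 + \frac{-2 + 11}{2 - 2 + 11}\right) \frac{10}{-84} = \left(-80 + \frac{1}{11} \cdot 9\right) 10 \left(- \frac{1}{84}\right) = \left(-80 + \frac{1}{11} \cdot 9\right) \left(- \frac{5}{42}\right) = \left(-80 + \frac{9}{11}\right) \left(- \frac{5}{42}\right) = \left(- \frac{871}{11}\right) \left(- \frac{5}{42}\right) = \frac{4355}{462}$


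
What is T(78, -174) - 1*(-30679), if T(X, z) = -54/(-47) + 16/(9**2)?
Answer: 116800079/3807 ≈ 30680.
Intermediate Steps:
T(X, z) = 5126/3807 (T(X, z) = -54*(-1/47) + 16/81 = 54/47 + 16*(1/81) = 54/47 + 16/81 = 5126/3807)
T(78, -174) - 1*(-30679) = 5126/3807 - 1*(-30679) = 5126/3807 + 30679 = 116800079/3807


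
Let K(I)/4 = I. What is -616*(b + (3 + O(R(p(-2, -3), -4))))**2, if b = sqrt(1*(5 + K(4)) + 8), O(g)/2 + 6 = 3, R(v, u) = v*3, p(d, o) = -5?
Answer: -23408 + 3696*sqrt(29) ≈ -3504.4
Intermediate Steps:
K(I) = 4*I
R(v, u) = 3*v
O(g) = -6 (O(g) = -12 + 2*3 = -12 + 6 = -6)
b = sqrt(29) (b = sqrt(1*(5 + 4*4) + 8) = sqrt(1*(5 + 16) + 8) = sqrt(1*21 + 8) = sqrt(21 + 8) = sqrt(29) ≈ 5.3852)
-616*(b + (3 + O(R(p(-2, -3), -4))))**2 = -616*(sqrt(29) + (3 - 6))**2 = -616*(sqrt(29) - 3)**2 = -616*(-3 + sqrt(29))**2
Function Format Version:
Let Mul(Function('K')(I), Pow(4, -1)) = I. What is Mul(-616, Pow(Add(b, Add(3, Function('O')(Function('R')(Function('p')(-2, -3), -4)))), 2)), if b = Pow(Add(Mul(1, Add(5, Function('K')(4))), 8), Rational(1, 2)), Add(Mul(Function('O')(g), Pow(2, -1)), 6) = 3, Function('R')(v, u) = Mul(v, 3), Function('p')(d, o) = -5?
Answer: Add(-23408, Mul(3696, Pow(29, Rational(1, 2)))) ≈ -3504.4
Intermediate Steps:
Function('K')(I) = Mul(4, I)
Function('R')(v, u) = Mul(3, v)
Function('O')(g) = -6 (Function('O')(g) = Add(-12, Mul(2, 3)) = Add(-12, 6) = -6)
b = Pow(29, Rational(1, 2)) (b = Pow(Add(Mul(1, Add(5, Mul(4, 4))), 8), Rational(1, 2)) = Pow(Add(Mul(1, Add(5, 16)), 8), Rational(1, 2)) = Pow(Add(Mul(1, 21), 8), Rational(1, 2)) = Pow(Add(21, 8), Rational(1, 2)) = Pow(29, Rational(1, 2)) ≈ 5.3852)
Mul(-616, Pow(Add(b, Add(3, Function('O')(Function('R')(Function('p')(-2, -3), -4)))), 2)) = Mul(-616, Pow(Add(Pow(29, Rational(1, 2)), Add(3, -6)), 2)) = Mul(-616, Pow(Add(Pow(29, Rational(1, 2)), -3), 2)) = Mul(-616, Pow(Add(-3, Pow(29, Rational(1, 2))), 2))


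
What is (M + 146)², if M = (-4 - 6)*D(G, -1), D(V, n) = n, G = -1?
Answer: 24336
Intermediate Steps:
M = 10 (M = (-4 - 6)*(-1) = -10*(-1) = 10)
(M + 146)² = (10 + 146)² = 156² = 24336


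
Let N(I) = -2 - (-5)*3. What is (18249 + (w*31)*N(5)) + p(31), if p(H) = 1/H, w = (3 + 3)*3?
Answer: 790594/31 ≈ 25503.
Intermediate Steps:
N(I) = 13 (N(I) = -2 - 1*(-15) = -2 + 15 = 13)
w = 18 (w = 6*3 = 18)
(18249 + (w*31)*N(5)) + p(31) = (18249 + (18*31)*13) + 1/31 = (18249 + 558*13) + 1/31 = (18249 + 7254) + 1/31 = 25503 + 1/31 = 790594/31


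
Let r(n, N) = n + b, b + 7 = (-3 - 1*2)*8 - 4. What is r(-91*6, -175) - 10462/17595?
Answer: -10514677/17595 ≈ -597.59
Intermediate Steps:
b = -51 (b = -7 + ((-3 - 1*2)*8 - 4) = -7 + ((-3 - 2)*8 - 4) = -7 + (-5*8 - 4) = -7 + (-40 - 4) = -7 - 44 = -51)
r(n, N) = -51 + n (r(n, N) = n - 51 = -51 + n)
r(-91*6, -175) - 10462/17595 = (-51 - 91*6) - 10462/17595 = (-51 - 546) - 10462/17595 = -597 - 1*10462/17595 = -597 - 10462/17595 = -10514677/17595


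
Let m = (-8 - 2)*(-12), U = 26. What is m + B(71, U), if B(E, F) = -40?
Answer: 80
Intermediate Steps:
m = 120 (m = -10*(-12) = 120)
m + B(71, U) = 120 - 40 = 80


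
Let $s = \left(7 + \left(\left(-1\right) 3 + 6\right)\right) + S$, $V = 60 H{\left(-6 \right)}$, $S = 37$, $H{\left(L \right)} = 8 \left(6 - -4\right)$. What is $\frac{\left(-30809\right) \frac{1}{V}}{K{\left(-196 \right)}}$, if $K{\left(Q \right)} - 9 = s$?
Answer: $- \frac{30809}{268800} \approx -0.11462$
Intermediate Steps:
$H{\left(L \right)} = 80$ ($H{\left(L \right)} = 8 \left(6 + 4\right) = 8 \cdot 10 = 80$)
$V = 4800$ ($V = 60 \cdot 80 = 4800$)
$s = 47$ ($s = \left(7 + \left(\left(-1\right) 3 + 6\right)\right) + 37 = \left(7 + \left(-3 + 6\right)\right) + 37 = \left(7 + 3\right) + 37 = 10 + 37 = 47$)
$K{\left(Q \right)} = 56$ ($K{\left(Q \right)} = 9 + 47 = 56$)
$\frac{\left(-30809\right) \frac{1}{V}}{K{\left(-196 \right)}} = \frac{\left(-30809\right) \frac{1}{4800}}{56} = \left(-30809\right) \frac{1}{4800} \cdot \frac{1}{56} = \left(- \frac{30809}{4800}\right) \frac{1}{56} = - \frac{30809}{268800}$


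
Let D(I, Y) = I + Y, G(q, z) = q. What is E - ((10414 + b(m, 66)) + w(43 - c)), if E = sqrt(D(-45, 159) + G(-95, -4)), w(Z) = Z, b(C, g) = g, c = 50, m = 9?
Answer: -10473 + sqrt(19) ≈ -10469.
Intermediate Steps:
E = sqrt(19) (E = sqrt((-45 + 159) - 95) = sqrt(114 - 95) = sqrt(19) ≈ 4.3589)
E - ((10414 + b(m, 66)) + w(43 - c)) = sqrt(19) - ((10414 + 66) + (43 - 1*50)) = sqrt(19) - (10480 + (43 - 50)) = sqrt(19) - (10480 - 7) = sqrt(19) - 1*10473 = sqrt(19) - 10473 = -10473 + sqrt(19)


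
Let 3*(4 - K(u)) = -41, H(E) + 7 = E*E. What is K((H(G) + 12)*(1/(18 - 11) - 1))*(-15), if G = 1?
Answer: -265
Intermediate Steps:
H(E) = -7 + E² (H(E) = -7 + E*E = -7 + E²)
K(u) = 53/3 (K(u) = 4 - ⅓*(-41) = 4 + 41/3 = 53/3)
K((H(G) + 12)*(1/(18 - 11) - 1))*(-15) = (53/3)*(-15) = -265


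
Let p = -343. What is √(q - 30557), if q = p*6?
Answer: I*√32615 ≈ 180.6*I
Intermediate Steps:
q = -2058 (q = -343*6 = -2058)
√(q - 30557) = √(-2058 - 30557) = √(-32615) = I*√32615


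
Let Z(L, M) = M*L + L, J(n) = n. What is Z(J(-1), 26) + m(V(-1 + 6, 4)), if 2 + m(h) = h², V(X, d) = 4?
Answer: -13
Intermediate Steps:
Z(L, M) = L + L*M (Z(L, M) = L*M + L = L + L*M)
m(h) = -2 + h²
Z(J(-1), 26) + m(V(-1 + 6, 4)) = -(1 + 26) + (-2 + 4²) = -1*27 + (-2 + 16) = -27 + 14 = -13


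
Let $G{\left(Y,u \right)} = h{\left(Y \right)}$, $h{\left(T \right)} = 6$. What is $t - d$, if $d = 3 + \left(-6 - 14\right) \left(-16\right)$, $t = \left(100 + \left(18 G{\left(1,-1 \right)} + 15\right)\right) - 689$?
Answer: $-789$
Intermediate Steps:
$G{\left(Y,u \right)} = 6$
$t = -466$ ($t = \left(100 + \left(18 \cdot 6 + 15\right)\right) - 689 = \left(100 + \left(108 + 15\right)\right) - 689 = \left(100 + 123\right) - 689 = 223 - 689 = -466$)
$d = 323$ ($d = 3 + \left(-6 - 14\right) \left(-16\right) = 3 - -320 = 3 + 320 = 323$)
$t - d = -466 - 323 = -789$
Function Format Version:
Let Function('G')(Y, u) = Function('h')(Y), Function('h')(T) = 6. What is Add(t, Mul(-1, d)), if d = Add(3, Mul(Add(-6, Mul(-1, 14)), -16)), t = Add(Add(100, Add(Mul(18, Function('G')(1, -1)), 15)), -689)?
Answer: -789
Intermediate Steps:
Function('G')(Y, u) = 6
t = -466 (t = Add(Add(100, Add(Mul(18, 6), 15)), -689) = Add(Add(100, Add(108, 15)), -689) = Add(Add(100, 123), -689) = Add(223, -689) = -466)
d = 323 (d = Add(3, Mul(Add(-6, -14), -16)) = Add(3, Mul(-20, -16)) = Add(3, 320) = 323)
Add(t, Mul(-1, d)) = Add(-466, Mul(-1, 323)) = Add(-466, -323) = -789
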